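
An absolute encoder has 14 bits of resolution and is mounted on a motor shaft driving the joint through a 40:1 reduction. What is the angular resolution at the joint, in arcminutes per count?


counts = 2^14 = 16384
effective counts at joint = 16384 * 40 = 655360
resolution = 360*60 / 655360
= 0.033 arcmin/count


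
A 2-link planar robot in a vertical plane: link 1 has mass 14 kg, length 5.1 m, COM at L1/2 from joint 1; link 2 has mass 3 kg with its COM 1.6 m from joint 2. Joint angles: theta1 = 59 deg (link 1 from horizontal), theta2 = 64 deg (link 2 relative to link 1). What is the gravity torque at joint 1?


Horizontal distance from joint 1 to link-1 COM:
  x_c1 = (L1/2)*cos(t1) = 2.55 * 0.515 = 1.3133 m
Horizontal distance from joint 1 to link-2 COM:
  x_c2 = L1*cos(t1) + Lc2*cos(t1+t2)
       = 5.1*0.515 + 1.6*-0.5446 = 1.7553 m
tau1 = m1*g*x_c1 + m2*g*x_c2
     = 14*9.81*1.3133 + 3*9.81*1.7553
     = 180.3751 + 51.6576
     = 232.0327 Nm


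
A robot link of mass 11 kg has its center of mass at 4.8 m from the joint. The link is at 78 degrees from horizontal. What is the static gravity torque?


tau = m*g*L*cos(angle)
= 11 * 9.81 * 4.8 * cos(78 deg)
= 11 * 9.81 * 4.8 * 0.2079
= 107.6916 Nm


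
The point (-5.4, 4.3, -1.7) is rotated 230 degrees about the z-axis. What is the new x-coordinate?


Rotation about z-axis: x' = x*cos(theta) - y*sin(theta)
= -5.4 * -0.6428 - 4.3 * -0.766
= 6.765


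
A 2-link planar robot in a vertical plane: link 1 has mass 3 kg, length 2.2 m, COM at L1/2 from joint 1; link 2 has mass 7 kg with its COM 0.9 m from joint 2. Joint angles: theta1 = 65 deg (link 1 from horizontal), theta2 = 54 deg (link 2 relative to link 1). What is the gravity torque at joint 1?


Horizontal distance from joint 1 to link-1 COM:
  x_c1 = (L1/2)*cos(t1) = 1.1 * 0.4226 = 0.4649 m
Horizontal distance from joint 1 to link-2 COM:
  x_c2 = L1*cos(t1) + Lc2*cos(t1+t2)
       = 2.2*0.4226 + 0.9*-0.4848 = 0.4934 m
tau1 = m1*g*x_c1 + m2*g*x_c2
     = 3*9.81*0.4649 + 7*9.81*0.4934
     = 13.6814 + 33.8839
     = 47.5654 Nm


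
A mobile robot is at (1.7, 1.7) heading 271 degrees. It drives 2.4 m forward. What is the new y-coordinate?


y_new = y0 + d*sin(theta)
= 1.7 + 2.4*sin(271)
= 1.7 + -2.3996
= -0.6996


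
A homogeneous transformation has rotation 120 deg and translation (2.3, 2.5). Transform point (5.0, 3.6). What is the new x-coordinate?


x' = cos(theta)*px - sin(theta)*py + tx
= -0.5*5.0 - 0.866*3.6 + 2.3
= -3.3177


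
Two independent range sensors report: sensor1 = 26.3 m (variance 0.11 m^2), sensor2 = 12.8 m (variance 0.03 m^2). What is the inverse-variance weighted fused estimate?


w1 = (1/var1) / (1/var1 + 1/var2)
   = 9.0909 / (9.0909 + 33.3333) = 0.2143
w2 = 1 - w1 = 0.7857
fused = w1*s1 + w2*s2 = 5.6357 + 10.0571
= 15.6929 m


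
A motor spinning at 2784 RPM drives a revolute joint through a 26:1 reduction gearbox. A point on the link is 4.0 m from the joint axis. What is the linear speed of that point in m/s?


omega_motor = 2784 * 2*pi/60 = 291.5398 rad/s
omega_joint = omega_motor / 26 = 11.2131 rad/s
v = omega_joint * r = 11.2131 * 4.0
= 44.8523 m/s


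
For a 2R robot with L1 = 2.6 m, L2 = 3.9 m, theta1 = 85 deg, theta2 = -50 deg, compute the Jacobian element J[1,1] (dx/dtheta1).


J[1,1] = -L1*sin(t1) - L2*sin(t1+t2)
= -2.6*sin(85) - 3.9*sin(35)
= -4.8271


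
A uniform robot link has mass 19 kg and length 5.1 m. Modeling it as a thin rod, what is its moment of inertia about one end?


I = (1/3) * m * L^2
= (1/3) * 19 * 5.1^2
= 0.333333 * 19 * 26.01
= 164.73 kg*m^2


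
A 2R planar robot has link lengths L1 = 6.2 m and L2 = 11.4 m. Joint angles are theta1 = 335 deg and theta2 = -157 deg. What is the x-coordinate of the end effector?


Convert angles to radians: theta1 = 5.8469, theta2 = -2.7402
x = L1*cos(theta1) + L2*cos(theta1+theta2)
x = 5.6191 + -11.3931
x = -5.7739


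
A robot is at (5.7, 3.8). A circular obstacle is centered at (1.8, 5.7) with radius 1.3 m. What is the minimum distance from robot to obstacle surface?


center_dist = sqrt((5.7-1.8)^2 + (3.8-5.7)^2)
= sqrt(15.21 + 3.61)
= 4.3382
min_dist = center_dist - radius = 4.3382 - 1.3 = 3.0382 m


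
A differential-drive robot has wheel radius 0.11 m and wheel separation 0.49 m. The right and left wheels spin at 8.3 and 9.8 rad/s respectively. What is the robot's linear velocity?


vR = r*wR = 0.11*8.3 = 0.913 m/s
vL = r*wL = 0.11*9.8 = 1.078 m/s
v = (vR+vL)/2 = 0.9955 m/s
omega = (vR-vL)/L = -0.3367 rad/s
linear velocity = 0.9955 m/s


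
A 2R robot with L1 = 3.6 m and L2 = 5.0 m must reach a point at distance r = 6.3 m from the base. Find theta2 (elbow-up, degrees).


cos(theta2) = (r^2 - L1^2 - L2^2) / (2*L1*L2)
cos(theta2) = (39.69 - 12.96 - 25.0) / 36.0
cos(theta2) = 0.048056
theta2 = 87.2456 degrees


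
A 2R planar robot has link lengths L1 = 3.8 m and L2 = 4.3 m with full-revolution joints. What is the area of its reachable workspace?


r_max = L1 + L2 = 8.1 m
r_min = |L1 - L2| = 0.5 m
Area = pi*(r_max^2 - r_min^2)
= pi*(65.61 - 0.25)
= pi * 65.36
= 205.3345 m^2


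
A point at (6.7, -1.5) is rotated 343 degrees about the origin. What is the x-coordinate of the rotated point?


x' = x*cos(theta) - y*sin(theta)
cos(343 deg) = 0.9563, sin(343 deg) = -0.2924
x' = 6.7 * 0.9563 - -1.5 * -0.2924
= 6.4072 - 0.4386
= 5.9687


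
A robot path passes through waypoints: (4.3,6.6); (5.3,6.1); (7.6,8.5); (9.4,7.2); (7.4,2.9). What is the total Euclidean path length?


Segment lengths:
  seg1 = sqrt((1.0)^2 + (-0.5)^2) = 1.118
  seg2 = sqrt((2.3)^2 + (2.4)^2) = 3.3242
  seg3 = sqrt((1.8)^2 + (-1.3)^2) = 2.2204
  seg4 = sqrt((-2.0)^2 + (-4.3)^2) = 4.7424
Total = 11.4049


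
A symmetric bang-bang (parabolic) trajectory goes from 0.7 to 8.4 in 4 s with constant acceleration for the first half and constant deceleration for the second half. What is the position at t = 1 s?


Symmetric rest-to-rest: each phase covers (pf-p0)/2 in time T/2. 0.5*a*(T/2)^2 = (pf-p0)/2 => a = 4*(pf-p0)/T^2
a = 4*(8.4-0.7)/4^2 = 1.925
t = 1 is in the acceleration phase (t <= T/2).
p = p0 + 0.5*a*t^2 = 0.7 + 0.5*1.925*1^2
= 1.6625


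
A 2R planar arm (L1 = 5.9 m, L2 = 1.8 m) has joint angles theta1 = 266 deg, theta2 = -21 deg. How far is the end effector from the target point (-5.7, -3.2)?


End effector via forward kinematics:
x = L1*cos(t1) + L2*cos(t1+t2) = -1.1723
y = L1*sin(t1) + L2*sin(t1+t2) = -7.517
Distance to target:
d = sqrt((-5.7 - -1.1723)^2 + (-3.2 - -7.517)^2)
= sqrt(20.5003 + 18.6363)
= 6.2559 m


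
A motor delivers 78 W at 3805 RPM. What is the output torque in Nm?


omega = 3805 * 2*pi/60 = 398.4587 rad/s
tau = P / omega = 78 / 398.4587
= 0.1958 Nm


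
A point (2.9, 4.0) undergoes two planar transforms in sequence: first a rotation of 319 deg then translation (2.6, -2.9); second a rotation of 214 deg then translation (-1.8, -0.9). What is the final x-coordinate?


After transform 1:
x1 = cos(319)*2.9 - sin(319)*4.0 + 2.6 = 7.4129
y1 = sin(319)*2.9 + cos(319)*4.0 + -2.9 = -1.7837
After transform 2:
x2 = cos(214)*7.4129 - sin(214)*-1.7837 + -1.8
= -8.943


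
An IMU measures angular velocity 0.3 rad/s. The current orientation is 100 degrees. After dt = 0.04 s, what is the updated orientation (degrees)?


delta_theta = w * dt = 0.3 * 0.04 = 0.012 rad
= 0.6875 deg
theta_new = 100 + 0.6875 = 100.6875 deg


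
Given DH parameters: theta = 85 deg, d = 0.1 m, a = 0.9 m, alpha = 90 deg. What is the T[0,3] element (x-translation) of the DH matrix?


T[0,3] = a * cos(theta)
= 0.9 * cos(85 deg)
= 0.9 * 0.0872
= 0.0784


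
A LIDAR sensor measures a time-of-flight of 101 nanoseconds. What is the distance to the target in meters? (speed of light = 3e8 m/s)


tof = 101 ns = 1.01e-07 s
dist = c * tof / 2
= 3e8 * 1.01e-07 / 2
= 15.15 m


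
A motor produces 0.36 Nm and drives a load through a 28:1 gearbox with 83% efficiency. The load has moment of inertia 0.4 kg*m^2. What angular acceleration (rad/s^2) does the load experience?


tau_out = tau_motor * N * eta
= 0.36 * 28 * 0.83 = 8.3664 Nm
alpha = tau_out / I = 8.3664 / 0.4
= 20.916 rad/s^2


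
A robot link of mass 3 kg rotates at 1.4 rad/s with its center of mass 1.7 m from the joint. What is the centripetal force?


F = m * omega^2 * r
= 3 * 1.4^2 * 1.7
= 3 * 1.96 * 1.7
= 9.996 N


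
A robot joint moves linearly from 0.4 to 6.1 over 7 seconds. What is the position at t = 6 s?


s = t/T = 6/7 = 0.8571
p(t) = p0 + (pf-p0)*s
= 0.4 + (6.1 - 0.4) * 0.8571
= 5.2857


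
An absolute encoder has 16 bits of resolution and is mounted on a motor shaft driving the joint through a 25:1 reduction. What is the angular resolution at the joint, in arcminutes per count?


counts = 2^16 = 65536
effective counts at joint = 65536 * 25 = 1638400
resolution = 360*60 / 1638400
= 0.0132 arcmin/count


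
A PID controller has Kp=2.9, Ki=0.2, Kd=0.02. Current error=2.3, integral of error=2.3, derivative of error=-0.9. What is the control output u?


u = Kp*e + Ki*int(e) + Kd*de/dt
= 2.9*2.3 + 0.2*2.3 + 0.02*(-0.9)
= 6.67 + 0.46 + -0.018
= 7.112


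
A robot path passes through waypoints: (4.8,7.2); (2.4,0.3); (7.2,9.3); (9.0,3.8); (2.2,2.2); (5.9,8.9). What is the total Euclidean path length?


Segment lengths:
  seg1 = sqrt((-2.4)^2 + (-6.9)^2) = 7.3055
  seg2 = sqrt((4.8)^2 + (9.0)^2) = 10.2
  seg3 = sqrt((1.8)^2 + (-5.5)^2) = 5.7871
  seg4 = sqrt((-6.8)^2 + (-1.6)^2) = 6.9857
  seg5 = sqrt((3.7)^2 + (6.7)^2) = 7.6538
Total = 37.932


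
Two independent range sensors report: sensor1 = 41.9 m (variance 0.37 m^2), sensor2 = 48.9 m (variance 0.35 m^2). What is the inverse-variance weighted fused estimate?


w1 = (1/var1) / (1/var1 + 1/var2)
   = 2.7027 / (2.7027 + 2.8571) = 0.4861
w2 = 1 - w1 = 0.5139
fused = w1*s1 + w2*s2 = 20.3681 + 25.1292
= 45.4972 m


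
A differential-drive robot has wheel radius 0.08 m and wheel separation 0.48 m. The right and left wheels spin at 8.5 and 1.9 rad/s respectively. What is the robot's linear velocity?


vR = r*wR = 0.08*8.5 = 0.68 m/s
vL = r*wL = 0.08*1.9 = 0.152 m/s
v = (vR+vL)/2 = 0.416 m/s
omega = (vR-vL)/L = 1.1 rad/s
linear velocity = 0.416 m/s


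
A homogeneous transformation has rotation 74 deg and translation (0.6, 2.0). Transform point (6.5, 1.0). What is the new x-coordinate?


x' = cos(theta)*px - sin(theta)*py + tx
= 0.2756*6.5 - 0.9613*1.0 + 0.6
= 1.4304


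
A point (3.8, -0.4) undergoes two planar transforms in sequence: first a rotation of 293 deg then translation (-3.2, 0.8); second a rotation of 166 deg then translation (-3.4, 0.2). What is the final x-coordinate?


After transform 1:
x1 = cos(293)*3.8 - sin(293)*-0.4 + -3.2 = -2.0834
y1 = sin(293)*3.8 + cos(293)*-0.4 + 0.8 = -2.8542
After transform 2:
x2 = cos(166)*-2.0834 - sin(166)*-2.8542 + -3.4
= -0.688


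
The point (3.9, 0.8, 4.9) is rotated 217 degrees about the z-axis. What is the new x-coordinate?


Rotation about z-axis: x' = x*cos(theta) - y*sin(theta)
= 3.9 * -0.7986 - 0.8 * -0.6018
= -2.6332


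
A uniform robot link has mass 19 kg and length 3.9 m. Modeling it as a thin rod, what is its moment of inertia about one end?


I = (1/3) * m * L^2
= (1/3) * 19 * 3.9^2
= 0.333333 * 19 * 15.21
= 96.33 kg*m^2


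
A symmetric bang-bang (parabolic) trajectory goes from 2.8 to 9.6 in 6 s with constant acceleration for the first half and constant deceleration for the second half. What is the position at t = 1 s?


Symmetric rest-to-rest: each phase covers (pf-p0)/2 in time T/2. 0.5*a*(T/2)^2 = (pf-p0)/2 => a = 4*(pf-p0)/T^2
a = 4*(9.6-2.8)/6^2 = 0.7556
t = 1 is in the acceleration phase (t <= T/2).
p = p0 + 0.5*a*t^2 = 2.8 + 0.5*0.7556*1^2
= 3.1778


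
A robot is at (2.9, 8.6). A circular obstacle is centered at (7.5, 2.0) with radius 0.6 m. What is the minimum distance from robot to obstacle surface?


center_dist = sqrt((2.9-7.5)^2 + (8.6-2.0)^2)
= sqrt(21.16 + 43.56)
= 8.0449
min_dist = center_dist - radius = 8.0449 - 0.6 = 7.4449 m


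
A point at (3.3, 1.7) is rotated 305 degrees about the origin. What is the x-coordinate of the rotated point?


x' = x*cos(theta) - y*sin(theta)
cos(305 deg) = 0.5736, sin(305 deg) = -0.8192
x' = 3.3 * 0.5736 - 1.7 * -0.8192
= 1.8928 - -1.3926
= 3.2854


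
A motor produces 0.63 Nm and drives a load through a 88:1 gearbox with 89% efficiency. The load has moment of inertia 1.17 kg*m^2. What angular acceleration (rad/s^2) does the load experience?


tau_out = tau_motor * N * eta
= 0.63 * 88 * 0.89 = 49.3416 Nm
alpha = tau_out / I = 49.3416 / 1.17
= 42.1723 rad/s^2


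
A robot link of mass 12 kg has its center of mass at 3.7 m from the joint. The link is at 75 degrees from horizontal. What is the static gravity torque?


tau = m*g*L*cos(angle)
= 12 * 9.81 * 3.7 * cos(75 deg)
= 12 * 9.81 * 3.7 * 0.2588
= 112.7323 Nm


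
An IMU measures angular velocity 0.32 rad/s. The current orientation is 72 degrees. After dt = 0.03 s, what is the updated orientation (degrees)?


delta_theta = w * dt = 0.32 * 0.03 = 0.0096 rad
= 0.55 deg
theta_new = 72 + 0.55 = 72.55 deg


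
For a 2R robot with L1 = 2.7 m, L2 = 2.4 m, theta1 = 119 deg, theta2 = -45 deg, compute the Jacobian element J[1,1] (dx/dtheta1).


J[1,1] = -L1*sin(t1) - L2*sin(t1+t2)
= -2.7*sin(119) - 2.4*sin(74)
= -4.6685


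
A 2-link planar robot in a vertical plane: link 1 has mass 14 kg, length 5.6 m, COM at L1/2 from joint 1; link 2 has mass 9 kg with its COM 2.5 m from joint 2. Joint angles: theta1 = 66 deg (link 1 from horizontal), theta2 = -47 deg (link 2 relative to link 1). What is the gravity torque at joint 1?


Horizontal distance from joint 1 to link-1 COM:
  x_c1 = (L1/2)*cos(t1) = 2.8 * 0.4067 = 1.1389 m
Horizontal distance from joint 1 to link-2 COM:
  x_c2 = L1*cos(t1) + Lc2*cos(t1+t2)
       = 5.6*0.4067 + 2.5*0.9455 = 4.6415 m
tau1 = m1*g*x_c1 + m2*g*x_c2
     = 14*9.81*1.1389 + 9*9.81*4.6415
     = 156.4114 + 409.7999
     = 566.2113 Nm


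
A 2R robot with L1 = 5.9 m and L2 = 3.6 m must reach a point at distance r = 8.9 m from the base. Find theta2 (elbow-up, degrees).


cos(theta2) = (r^2 - L1^2 - L2^2) / (2*L1*L2)
cos(theta2) = (79.21 - 34.81 - 12.96) / 42.48
cos(theta2) = 0.740113
theta2 = 42.259 degrees


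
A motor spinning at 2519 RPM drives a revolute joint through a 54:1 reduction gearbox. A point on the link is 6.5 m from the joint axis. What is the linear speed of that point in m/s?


omega_motor = 2519 * 2*pi/60 = 263.7891 rad/s
omega_joint = omega_motor / 54 = 4.885 rad/s
v = omega_joint * r = 4.885 * 6.5
= 31.7524 m/s


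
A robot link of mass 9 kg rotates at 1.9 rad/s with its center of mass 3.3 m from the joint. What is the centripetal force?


F = m * omega^2 * r
= 9 * 1.9^2 * 3.3
= 9 * 3.61 * 3.3
= 107.217 N


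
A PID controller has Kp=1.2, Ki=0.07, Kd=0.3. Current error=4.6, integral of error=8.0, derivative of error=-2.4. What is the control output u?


u = Kp*e + Ki*int(e) + Kd*de/dt
= 1.2*4.6 + 0.07*8.0 + 0.3*(-2.4)
= 5.52 + 0.56 + -0.72
= 5.36


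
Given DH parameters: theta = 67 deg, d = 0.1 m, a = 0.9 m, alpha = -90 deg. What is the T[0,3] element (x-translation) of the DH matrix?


T[0,3] = a * cos(theta)
= 0.9 * cos(67 deg)
= 0.9 * 0.3907
= 0.3517


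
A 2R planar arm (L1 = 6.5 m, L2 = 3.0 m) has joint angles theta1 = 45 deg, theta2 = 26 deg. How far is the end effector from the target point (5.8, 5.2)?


End effector via forward kinematics:
x = L1*cos(t1) + L2*cos(t1+t2) = 5.5729
y = L1*sin(t1) + L2*sin(t1+t2) = 7.4327
Distance to target:
d = sqrt((5.8 - 5.5729)^2 + (5.2 - 7.4327)^2)
= sqrt(0.0516 + 4.9852)
= 2.2443 m


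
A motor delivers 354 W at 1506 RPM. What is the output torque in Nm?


omega = 1506 * 2*pi/60 = 157.708 rad/s
tau = P / omega = 354 / 157.708
= 2.2447 Nm


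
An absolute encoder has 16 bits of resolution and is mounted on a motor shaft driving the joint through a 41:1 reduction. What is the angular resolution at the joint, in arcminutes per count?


counts = 2^16 = 65536
effective counts at joint = 65536 * 41 = 2686976
resolution = 360*60 / 2686976
= 0.008 arcmin/count


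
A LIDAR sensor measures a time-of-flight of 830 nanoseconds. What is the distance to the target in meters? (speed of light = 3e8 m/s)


tof = 830 ns = 8.3e-07 s
dist = c * tof / 2
= 3e8 * 8.3e-07 / 2
= 124.5 m


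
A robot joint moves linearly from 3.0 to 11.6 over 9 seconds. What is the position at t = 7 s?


s = t/T = 7/9 = 0.7778
p(t) = p0 + (pf-p0)*s
= 3.0 + (11.6 - 3.0) * 0.7778
= 9.6889


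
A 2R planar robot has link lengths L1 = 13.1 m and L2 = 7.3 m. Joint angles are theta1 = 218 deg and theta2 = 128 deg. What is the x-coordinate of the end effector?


Convert angles to radians: theta1 = 3.8048, theta2 = 2.234
x = L1*cos(theta1) + L2*cos(theta1+theta2)
x = -10.3229 + 7.0832
x = -3.2398


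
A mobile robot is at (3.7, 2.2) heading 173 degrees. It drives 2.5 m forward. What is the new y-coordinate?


y_new = y0 + d*sin(theta)
= 2.2 + 2.5*sin(173)
= 2.2 + 0.3047
= 2.5047


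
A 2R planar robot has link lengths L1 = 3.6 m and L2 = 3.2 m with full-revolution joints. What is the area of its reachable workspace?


r_max = L1 + L2 = 6.8 m
r_min = |L1 - L2| = 0.4 m
Area = pi*(r_max^2 - r_min^2)
= pi*(46.24 - 0.16)
= pi * 46.08
= 144.7646 m^2


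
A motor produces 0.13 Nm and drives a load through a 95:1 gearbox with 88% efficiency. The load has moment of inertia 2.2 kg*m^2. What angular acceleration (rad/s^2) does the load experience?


tau_out = tau_motor * N * eta
= 0.13 * 95 * 0.88 = 10.868 Nm
alpha = tau_out / I = 10.868 / 2.2
= 4.94 rad/s^2


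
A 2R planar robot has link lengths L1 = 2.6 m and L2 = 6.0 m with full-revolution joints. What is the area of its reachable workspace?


r_max = L1 + L2 = 8.6 m
r_min = |L1 - L2| = 3.4 m
Area = pi*(r_max^2 - r_min^2)
= pi*(73.96 - 11.56)
= pi * 62.4
= 196.0354 m^2


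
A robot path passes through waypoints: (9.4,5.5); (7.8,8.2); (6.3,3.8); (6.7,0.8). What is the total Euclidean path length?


Segment lengths:
  seg1 = sqrt((-1.6)^2 + (2.7)^2) = 3.1385
  seg2 = sqrt((-1.5)^2 + (-4.4)^2) = 4.6487
  seg3 = sqrt((0.4)^2 + (-3.0)^2) = 3.0265
Total = 10.8137


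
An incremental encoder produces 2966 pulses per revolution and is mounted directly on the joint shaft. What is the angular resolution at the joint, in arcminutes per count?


counts per rev = 2966
resolution = 360*60 / 2966
= 7.2825 arcmin/count


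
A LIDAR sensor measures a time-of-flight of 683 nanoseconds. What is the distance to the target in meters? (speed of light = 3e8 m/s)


tof = 683 ns = 6.83e-07 s
dist = c * tof / 2
= 3e8 * 6.83e-07 / 2
= 102.45 m


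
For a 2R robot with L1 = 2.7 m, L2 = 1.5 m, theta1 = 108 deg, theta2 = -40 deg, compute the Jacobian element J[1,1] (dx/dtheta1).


J[1,1] = -L1*sin(t1) - L2*sin(t1+t2)
= -2.7*sin(108) - 1.5*sin(68)
= -3.9586


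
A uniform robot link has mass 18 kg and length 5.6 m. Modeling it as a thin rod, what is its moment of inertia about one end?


I = (1/3) * m * L^2
= (1/3) * 18 * 5.6^2
= 0.333333 * 18 * 31.36
= 188.16 kg*m^2


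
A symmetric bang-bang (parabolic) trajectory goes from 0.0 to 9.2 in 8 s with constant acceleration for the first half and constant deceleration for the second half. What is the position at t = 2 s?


Symmetric rest-to-rest: each phase covers (pf-p0)/2 in time T/2. 0.5*a*(T/2)^2 = (pf-p0)/2 => a = 4*(pf-p0)/T^2
a = 4*(9.2-0.0)/8^2 = 0.575
t = 2 is in the acceleration phase (t <= T/2).
p = p0 + 0.5*a*t^2 = 0.0 + 0.5*0.575*2^2
= 1.15


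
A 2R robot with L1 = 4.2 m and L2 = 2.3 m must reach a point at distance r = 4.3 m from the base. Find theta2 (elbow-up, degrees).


cos(theta2) = (r^2 - L1^2 - L2^2) / (2*L1*L2)
cos(theta2) = (18.49 - 17.64 - 5.29) / 19.32
cos(theta2) = -0.229814
theta2 = 103.2861 degrees


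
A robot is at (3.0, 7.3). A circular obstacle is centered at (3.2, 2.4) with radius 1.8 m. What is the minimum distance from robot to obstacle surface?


center_dist = sqrt((3.0-3.2)^2 + (7.3-2.4)^2)
= sqrt(0.04 + 24.01)
= 4.9041
min_dist = center_dist - radius = 4.9041 - 1.8 = 3.1041 m


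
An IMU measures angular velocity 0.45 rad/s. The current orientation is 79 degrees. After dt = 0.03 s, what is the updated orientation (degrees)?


delta_theta = w * dt = 0.45 * 0.03 = 0.0135 rad
= 0.7735 deg
theta_new = 79 + 0.7735 = 79.7735 deg


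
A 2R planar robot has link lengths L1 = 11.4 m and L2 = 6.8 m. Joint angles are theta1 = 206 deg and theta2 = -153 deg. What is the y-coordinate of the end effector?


Convert angles to radians: theta1 = 3.5954, theta2 = -2.6704
y = L1*sin(theta1) + L2*sin(theta1+theta2)
y = -4.9974 + 5.4307
y = 0.4333


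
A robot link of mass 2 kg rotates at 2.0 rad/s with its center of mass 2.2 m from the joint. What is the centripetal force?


F = m * omega^2 * r
= 2 * 2.0^2 * 2.2
= 2 * 4.0 * 2.2
= 17.6 N


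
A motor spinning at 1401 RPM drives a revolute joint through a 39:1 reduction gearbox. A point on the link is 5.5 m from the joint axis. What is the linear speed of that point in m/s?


omega_motor = 1401 * 2*pi/60 = 146.7124 rad/s
omega_joint = omega_motor / 39 = 3.7619 rad/s
v = omega_joint * r = 3.7619 * 5.5
= 20.6902 m/s


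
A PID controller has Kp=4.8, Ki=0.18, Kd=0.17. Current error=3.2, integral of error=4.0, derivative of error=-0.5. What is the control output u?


u = Kp*e + Ki*int(e) + Kd*de/dt
= 4.8*3.2 + 0.18*4.0 + 0.17*(-0.5)
= 15.36 + 0.72 + -0.085
= 15.995


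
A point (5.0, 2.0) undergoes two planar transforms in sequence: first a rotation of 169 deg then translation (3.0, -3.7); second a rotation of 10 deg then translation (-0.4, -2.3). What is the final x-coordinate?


After transform 1:
x1 = cos(169)*5.0 - sin(169)*2.0 + 3.0 = -2.2898
y1 = sin(169)*5.0 + cos(169)*2.0 + -3.7 = -4.7092
After transform 2:
x2 = cos(10)*-2.2898 - sin(10)*-4.7092 + -0.4
= -1.8372


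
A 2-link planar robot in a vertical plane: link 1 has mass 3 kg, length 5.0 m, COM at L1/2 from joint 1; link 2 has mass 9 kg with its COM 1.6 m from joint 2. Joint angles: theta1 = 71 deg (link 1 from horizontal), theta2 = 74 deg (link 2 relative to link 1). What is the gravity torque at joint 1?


Horizontal distance from joint 1 to link-1 COM:
  x_c1 = (L1/2)*cos(t1) = 2.5 * 0.3256 = 0.8139 m
Horizontal distance from joint 1 to link-2 COM:
  x_c2 = L1*cos(t1) + Lc2*cos(t1+t2)
       = 5.0*0.3256 + 1.6*-0.8192 = 0.3172 m
tau1 = m1*g*x_c1 + m2*g*x_c2
     = 3*9.81*0.8139 + 9*9.81*0.3172
     = 23.9537 + 28.0054
     = 51.959 Nm


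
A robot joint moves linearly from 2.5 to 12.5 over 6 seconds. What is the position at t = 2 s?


s = t/T = 2/6 = 0.3333
p(t) = p0 + (pf-p0)*s
= 2.5 + (12.5 - 2.5) * 0.3333
= 5.8333


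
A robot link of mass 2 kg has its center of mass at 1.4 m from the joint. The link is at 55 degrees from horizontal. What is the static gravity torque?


tau = m*g*L*cos(angle)
= 2 * 9.81 * 1.4 * cos(55 deg)
= 2 * 9.81 * 1.4 * 0.5736
= 15.755 Nm


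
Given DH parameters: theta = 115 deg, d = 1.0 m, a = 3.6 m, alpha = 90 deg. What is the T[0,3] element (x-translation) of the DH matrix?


T[0,3] = a * cos(theta)
= 3.6 * cos(115 deg)
= 3.6 * -0.4226
= -1.5214


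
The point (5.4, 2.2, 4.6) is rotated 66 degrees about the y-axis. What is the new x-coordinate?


Rotation about y-axis: x' = x*cos(theta) + z*sin(theta)
= 5.4 * 0.4067 + 4.6 * 0.9135
= 6.3987


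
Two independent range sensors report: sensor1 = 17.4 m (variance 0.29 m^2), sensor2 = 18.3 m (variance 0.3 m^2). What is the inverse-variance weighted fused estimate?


w1 = (1/var1) / (1/var1 + 1/var2)
   = 3.4483 / (3.4483 + 3.3333) = 0.5085
w2 = 1 - w1 = 0.4915
fused = w1*s1 + w2*s2 = 8.8475 + 8.9949
= 17.8424 m


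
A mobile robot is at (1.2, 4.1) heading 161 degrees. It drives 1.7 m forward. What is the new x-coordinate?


x_new = x0 + d*cos(theta)
= 1.2 + 1.7*cos(161)
= 1.2 + -1.6074
= -0.4074


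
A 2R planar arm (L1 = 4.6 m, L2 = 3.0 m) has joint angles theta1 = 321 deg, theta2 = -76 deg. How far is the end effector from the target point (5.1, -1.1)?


End effector via forward kinematics:
x = L1*cos(t1) + L2*cos(t1+t2) = 2.307
y = L1*sin(t1) + L2*sin(t1+t2) = -5.6138
Distance to target:
d = sqrt((5.1 - 2.307)^2 + (-1.1 - -5.6138)^2)
= sqrt(7.8008 + 20.3744)
= 5.308 m


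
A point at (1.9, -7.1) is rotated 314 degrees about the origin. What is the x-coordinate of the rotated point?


x' = x*cos(theta) - y*sin(theta)
cos(314 deg) = 0.6947, sin(314 deg) = -0.7193
x' = 1.9 * 0.6947 - -7.1 * -0.7193
= 1.3199 - 5.1073
= -3.7875


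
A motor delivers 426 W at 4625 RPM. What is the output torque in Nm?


omega = 4625 * 2*pi/60 = 484.3289 rad/s
tau = P / omega = 426 / 484.3289
= 0.8796 Nm


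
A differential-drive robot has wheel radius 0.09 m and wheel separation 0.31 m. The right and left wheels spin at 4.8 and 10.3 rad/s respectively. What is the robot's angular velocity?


vR = r*wR = 0.09*4.8 = 0.432 m/s
vL = r*wL = 0.09*10.3 = 0.927 m/s
v = (vR+vL)/2 = 0.6795 m/s
omega = (vR-vL)/L = -1.5968 rad/s
angular velocity = -1.5968 rad/s


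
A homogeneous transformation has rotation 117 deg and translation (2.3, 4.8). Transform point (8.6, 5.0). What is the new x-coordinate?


x' = cos(theta)*px - sin(theta)*py + tx
= -0.454*8.6 - 0.891*5.0 + 2.3
= -6.0594


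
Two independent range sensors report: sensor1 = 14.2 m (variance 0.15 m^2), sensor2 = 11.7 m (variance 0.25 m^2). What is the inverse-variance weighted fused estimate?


w1 = (1/var1) / (1/var1 + 1/var2)
   = 6.6667 / (6.6667 + 4.0) = 0.625
w2 = 1 - w1 = 0.375
fused = w1*s1 + w2*s2 = 8.875 + 4.3875
= 13.2625 m


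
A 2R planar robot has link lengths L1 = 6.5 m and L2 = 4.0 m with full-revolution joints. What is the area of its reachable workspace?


r_max = L1 + L2 = 10.5 m
r_min = |L1 - L2| = 2.5 m
Area = pi*(r_max^2 - r_min^2)
= pi*(110.25 - 6.25)
= pi * 104.0
= 326.7256 m^2


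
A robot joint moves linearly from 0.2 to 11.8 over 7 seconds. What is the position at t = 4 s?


s = t/T = 4/7 = 0.5714
p(t) = p0 + (pf-p0)*s
= 0.2 + (11.8 - 0.2) * 0.5714
= 6.8286


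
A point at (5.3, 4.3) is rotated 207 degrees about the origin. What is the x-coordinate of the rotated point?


x' = x*cos(theta) - y*sin(theta)
cos(207 deg) = -0.891, sin(207 deg) = -0.454
x' = 5.3 * -0.891 - 4.3 * -0.454
= -4.7223 - -1.9522
= -2.7702


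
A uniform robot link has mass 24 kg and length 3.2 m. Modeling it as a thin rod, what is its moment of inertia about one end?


I = (1/3) * m * L^2
= (1/3) * 24 * 3.2^2
= 0.333333 * 24 * 10.24
= 81.92 kg*m^2


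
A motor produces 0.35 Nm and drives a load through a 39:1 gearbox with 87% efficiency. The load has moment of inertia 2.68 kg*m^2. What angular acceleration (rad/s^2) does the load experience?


tau_out = tau_motor * N * eta
= 0.35 * 39 * 0.87 = 11.8755 Nm
alpha = tau_out / I = 11.8755 / 2.68
= 4.4312 rad/s^2


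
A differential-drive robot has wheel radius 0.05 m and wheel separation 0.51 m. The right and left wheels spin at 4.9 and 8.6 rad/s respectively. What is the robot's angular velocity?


vR = r*wR = 0.05*4.9 = 0.245 m/s
vL = r*wL = 0.05*8.6 = 0.43 m/s
v = (vR+vL)/2 = 0.3375 m/s
omega = (vR-vL)/L = -0.3627 rad/s
angular velocity = -0.3627 rad/s


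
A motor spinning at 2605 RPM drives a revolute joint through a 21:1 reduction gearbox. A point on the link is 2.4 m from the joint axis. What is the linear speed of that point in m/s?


omega_motor = 2605 * 2*pi/60 = 272.795 rad/s
omega_joint = omega_motor / 21 = 12.9902 rad/s
v = omega_joint * r = 12.9902 * 2.4
= 31.1766 m/s


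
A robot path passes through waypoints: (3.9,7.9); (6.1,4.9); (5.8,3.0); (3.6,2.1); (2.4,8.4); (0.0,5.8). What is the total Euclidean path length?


Segment lengths:
  seg1 = sqrt((2.2)^2 + (-3.0)^2) = 3.7202
  seg2 = sqrt((-0.3)^2 + (-1.9)^2) = 1.9235
  seg3 = sqrt((-2.2)^2 + (-0.9)^2) = 2.377
  seg4 = sqrt((-1.2)^2 + (6.3)^2) = 6.4133
  seg5 = sqrt((-2.4)^2 + (-2.6)^2) = 3.5384
Total = 17.9724


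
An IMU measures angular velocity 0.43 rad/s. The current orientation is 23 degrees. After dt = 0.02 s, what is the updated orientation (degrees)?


delta_theta = w * dt = 0.43 * 0.02 = 0.0086 rad
= 0.4927 deg
theta_new = 23 + 0.4927 = 23.4927 deg


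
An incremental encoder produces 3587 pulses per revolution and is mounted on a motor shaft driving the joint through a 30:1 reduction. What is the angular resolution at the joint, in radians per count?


counts per rev = 3587
effective counts at joint = 3587 * 30 = 107610
resolution = 2*pi / 107610
= 5.8388e-05 rad/count


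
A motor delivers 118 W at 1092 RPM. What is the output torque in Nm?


omega = 1092 * 2*pi/60 = 114.354 rad/s
tau = P / omega = 118 / 114.354
= 1.0319 Nm


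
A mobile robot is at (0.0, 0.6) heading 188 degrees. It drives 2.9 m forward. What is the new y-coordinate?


y_new = y0 + d*sin(theta)
= 0.6 + 2.9*sin(188)
= 0.6 + -0.4036
= 0.1964


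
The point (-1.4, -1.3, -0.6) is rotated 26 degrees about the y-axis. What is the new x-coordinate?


Rotation about y-axis: x' = x*cos(theta) + z*sin(theta)
= -1.4 * 0.8988 + -0.6 * 0.4384
= -1.5213


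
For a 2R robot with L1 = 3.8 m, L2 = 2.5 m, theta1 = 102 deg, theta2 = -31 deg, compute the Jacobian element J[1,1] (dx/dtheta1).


J[1,1] = -L1*sin(t1) - L2*sin(t1+t2)
= -3.8*sin(102) - 2.5*sin(71)
= -6.0808


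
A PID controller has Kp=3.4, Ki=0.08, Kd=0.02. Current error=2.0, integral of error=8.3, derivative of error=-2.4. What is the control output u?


u = Kp*e + Ki*int(e) + Kd*de/dt
= 3.4*2.0 + 0.08*8.3 + 0.02*(-2.4)
= 6.8 + 0.664 + -0.048
= 7.416


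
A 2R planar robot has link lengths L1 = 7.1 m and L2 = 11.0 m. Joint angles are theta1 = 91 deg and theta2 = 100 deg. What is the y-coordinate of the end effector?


Convert angles to radians: theta1 = 1.5882, theta2 = 1.7453
y = L1*sin(theta1) + L2*sin(theta1+theta2)
y = 7.0989 + -2.0989
y = 5.0


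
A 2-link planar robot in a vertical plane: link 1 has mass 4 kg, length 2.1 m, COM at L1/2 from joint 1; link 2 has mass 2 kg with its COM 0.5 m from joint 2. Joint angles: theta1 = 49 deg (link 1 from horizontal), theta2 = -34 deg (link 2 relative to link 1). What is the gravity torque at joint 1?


Horizontal distance from joint 1 to link-1 COM:
  x_c1 = (L1/2)*cos(t1) = 1.05 * 0.6561 = 0.6889 m
Horizontal distance from joint 1 to link-2 COM:
  x_c2 = L1*cos(t1) + Lc2*cos(t1+t2)
       = 2.1*0.6561 + 0.5*0.9659 = 1.8607 m
tau1 = m1*g*x_c1 + m2*g*x_c2
     = 4*9.81*0.6889 + 2*9.81*1.8607
     = 27.0309 + 36.5067
     = 63.5376 Nm


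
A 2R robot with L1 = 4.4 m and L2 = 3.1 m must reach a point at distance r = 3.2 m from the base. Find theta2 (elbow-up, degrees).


cos(theta2) = (r^2 - L1^2 - L2^2) / (2*L1*L2)
cos(theta2) = (10.24 - 19.36 - 9.61) / 27.28
cos(theta2) = -0.686584
theta2 = 133.3603 degrees


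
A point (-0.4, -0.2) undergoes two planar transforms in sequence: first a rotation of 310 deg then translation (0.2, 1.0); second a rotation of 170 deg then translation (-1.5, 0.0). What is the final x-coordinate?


After transform 1:
x1 = cos(310)*-0.4 - sin(310)*-0.2 + 0.2 = -0.2103
y1 = sin(310)*-0.4 + cos(310)*-0.2 + 1.0 = 1.1779
After transform 2:
x2 = cos(170)*-0.2103 - sin(170)*1.1779 + -1.5
= -1.4974


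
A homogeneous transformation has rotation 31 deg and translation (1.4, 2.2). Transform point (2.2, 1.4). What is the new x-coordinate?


x' = cos(theta)*px - sin(theta)*py + tx
= 0.8572*2.2 - 0.515*1.4 + 1.4
= 2.5647


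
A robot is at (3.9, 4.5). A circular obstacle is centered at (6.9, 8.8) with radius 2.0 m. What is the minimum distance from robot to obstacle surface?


center_dist = sqrt((3.9-6.9)^2 + (4.5-8.8)^2)
= sqrt(9.0 + 18.49)
= 5.2431
min_dist = center_dist - radius = 5.2431 - 2.0 = 3.2431 m


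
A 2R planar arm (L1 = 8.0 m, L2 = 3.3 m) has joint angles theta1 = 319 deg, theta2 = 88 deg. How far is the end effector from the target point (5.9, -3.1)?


End effector via forward kinematics:
x = L1*cos(t1) + L2*cos(t1+t2) = 8.2883
y = L1*sin(t1) + L2*sin(t1+t2) = -2.835
Distance to target:
d = sqrt((5.9 - 8.2883)^2 + (-3.1 - -2.835)^2)
= sqrt(5.7038 + 0.0702)
= 2.4029 m


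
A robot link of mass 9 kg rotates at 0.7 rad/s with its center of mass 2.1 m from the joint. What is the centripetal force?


F = m * omega^2 * r
= 9 * 0.7^2 * 2.1
= 9 * 0.49 * 2.1
= 9.261 N


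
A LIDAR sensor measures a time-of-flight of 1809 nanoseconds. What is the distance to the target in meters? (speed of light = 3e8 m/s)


tof = 1809 ns = 1.809e-06 s
dist = c * tof / 2
= 3e8 * 1.809e-06 / 2
= 271.35 m


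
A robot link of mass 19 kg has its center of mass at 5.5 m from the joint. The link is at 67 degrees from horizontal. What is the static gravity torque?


tau = m*g*L*cos(angle)
= 19 * 9.81 * 5.5 * cos(67 deg)
= 19 * 9.81 * 5.5 * 0.3907
= 400.5561 Nm


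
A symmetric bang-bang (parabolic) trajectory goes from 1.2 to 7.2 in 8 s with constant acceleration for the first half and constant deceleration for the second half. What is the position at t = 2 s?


Symmetric rest-to-rest: each phase covers (pf-p0)/2 in time T/2. 0.5*a*(T/2)^2 = (pf-p0)/2 => a = 4*(pf-p0)/T^2
a = 4*(7.2-1.2)/8^2 = 0.375
t = 2 is in the acceleration phase (t <= T/2).
p = p0 + 0.5*a*t^2 = 1.2 + 0.5*0.375*2^2
= 1.95


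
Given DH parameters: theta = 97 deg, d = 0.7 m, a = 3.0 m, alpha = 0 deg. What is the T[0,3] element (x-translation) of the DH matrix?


T[0,3] = a * cos(theta)
= 3.0 * cos(97 deg)
= 3.0 * -0.1219
= -0.3656


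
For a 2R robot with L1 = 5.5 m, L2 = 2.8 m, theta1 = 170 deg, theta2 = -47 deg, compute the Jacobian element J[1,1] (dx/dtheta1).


J[1,1] = -L1*sin(t1) - L2*sin(t1+t2)
= -5.5*sin(170) - 2.8*sin(123)
= -3.3033


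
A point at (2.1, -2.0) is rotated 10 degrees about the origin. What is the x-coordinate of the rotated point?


x' = x*cos(theta) - y*sin(theta)
cos(10 deg) = 0.9848, sin(10 deg) = 0.1736
x' = 2.1 * 0.9848 - -2.0 * 0.1736
= 2.0681 - -0.3473
= 2.4154


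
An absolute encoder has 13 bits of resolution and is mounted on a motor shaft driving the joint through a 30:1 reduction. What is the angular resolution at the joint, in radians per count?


counts = 2^13 = 8192
effective counts at joint = 8192 * 30 = 245760
resolution = 2*pi / 245760
= 2.5566e-05 rad/count


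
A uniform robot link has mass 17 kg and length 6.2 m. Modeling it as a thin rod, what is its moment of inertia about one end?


I = (1/3) * m * L^2
= (1/3) * 17 * 6.2^2
= 0.333333 * 17 * 38.44
= 217.8267 kg*m^2


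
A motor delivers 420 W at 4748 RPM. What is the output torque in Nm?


omega = 4748 * 2*pi/60 = 497.2094 rad/s
tau = P / omega = 420 / 497.2094
= 0.8447 Nm


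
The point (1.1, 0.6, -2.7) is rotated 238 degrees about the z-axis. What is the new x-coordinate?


Rotation about z-axis: x' = x*cos(theta) - y*sin(theta)
= 1.1 * -0.5299 - 0.6 * -0.848
= -0.0741


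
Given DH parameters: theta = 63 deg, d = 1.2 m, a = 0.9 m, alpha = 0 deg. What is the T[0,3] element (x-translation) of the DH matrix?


T[0,3] = a * cos(theta)
= 0.9 * cos(63 deg)
= 0.9 * 0.454
= 0.4086


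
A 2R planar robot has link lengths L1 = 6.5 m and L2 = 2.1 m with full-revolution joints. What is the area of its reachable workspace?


r_max = L1 + L2 = 8.6 m
r_min = |L1 - L2| = 4.4 m
Area = pi*(r_max^2 - r_min^2)
= pi*(73.96 - 19.36)
= pi * 54.6
= 171.531 m^2


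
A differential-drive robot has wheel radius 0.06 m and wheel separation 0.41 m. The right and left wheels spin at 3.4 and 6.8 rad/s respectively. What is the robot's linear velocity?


vR = r*wR = 0.06*3.4 = 0.204 m/s
vL = r*wL = 0.06*6.8 = 0.408 m/s
v = (vR+vL)/2 = 0.306 m/s
omega = (vR-vL)/L = -0.4976 rad/s
linear velocity = 0.306 m/s


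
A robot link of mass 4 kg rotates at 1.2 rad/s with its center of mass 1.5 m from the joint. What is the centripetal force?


F = m * omega^2 * r
= 4 * 1.2^2 * 1.5
= 4 * 1.44 * 1.5
= 8.64 N


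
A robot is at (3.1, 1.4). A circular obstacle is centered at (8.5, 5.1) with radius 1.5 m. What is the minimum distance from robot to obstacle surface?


center_dist = sqrt((3.1-8.5)^2 + (1.4-5.1)^2)
= sqrt(29.16 + 13.69)
= 6.546
min_dist = center_dist - radius = 6.546 - 1.5 = 5.046 m


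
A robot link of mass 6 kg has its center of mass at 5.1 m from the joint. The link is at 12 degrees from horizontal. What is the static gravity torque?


tau = m*g*L*cos(angle)
= 6 * 9.81 * 5.1 * cos(12 deg)
= 6 * 9.81 * 5.1 * 0.9781
= 293.6262 Nm


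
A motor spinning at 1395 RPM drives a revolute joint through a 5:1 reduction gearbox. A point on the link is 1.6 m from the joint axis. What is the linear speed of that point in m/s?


omega_motor = 1395 * 2*pi/60 = 146.0841 rad/s
omega_joint = omega_motor / 5 = 29.2168 rad/s
v = omega_joint * r = 29.2168 * 1.6
= 46.7469 m/s


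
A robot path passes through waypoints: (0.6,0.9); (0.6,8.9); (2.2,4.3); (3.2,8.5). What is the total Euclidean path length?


Segment lengths:
  seg1 = sqrt((0.0)^2 + (8.0)^2) = 8.0
  seg2 = sqrt((1.6)^2 + (-4.6)^2) = 4.8703
  seg3 = sqrt((1.0)^2 + (4.2)^2) = 4.3174
Total = 17.1877


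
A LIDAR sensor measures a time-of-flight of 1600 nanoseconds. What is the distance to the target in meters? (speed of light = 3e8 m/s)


tof = 1600 ns = 1.6e-06 s
dist = c * tof / 2
= 3e8 * 1.6e-06 / 2
= 240.0 m


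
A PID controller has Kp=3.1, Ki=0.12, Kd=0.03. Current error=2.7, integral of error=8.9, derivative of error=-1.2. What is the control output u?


u = Kp*e + Ki*int(e) + Kd*de/dt
= 3.1*2.7 + 0.12*8.9 + 0.03*(-1.2)
= 8.37 + 1.068 + -0.036
= 9.402


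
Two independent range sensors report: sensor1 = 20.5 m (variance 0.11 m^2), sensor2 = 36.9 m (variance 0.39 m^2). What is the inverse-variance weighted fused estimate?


w1 = (1/var1) / (1/var1 + 1/var2)
   = 9.0909 / (9.0909 + 2.5641) = 0.78
w2 = 1 - w1 = 0.22
fused = w1*s1 + w2*s2 = 15.99 + 8.118
= 24.108 m


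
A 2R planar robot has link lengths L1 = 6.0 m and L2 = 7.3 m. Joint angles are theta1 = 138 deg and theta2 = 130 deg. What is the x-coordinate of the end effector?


Convert angles to radians: theta1 = 2.4086, theta2 = 2.2689
x = L1*cos(theta1) + L2*cos(theta1+theta2)
x = -4.4589 + -0.2548
x = -4.7136


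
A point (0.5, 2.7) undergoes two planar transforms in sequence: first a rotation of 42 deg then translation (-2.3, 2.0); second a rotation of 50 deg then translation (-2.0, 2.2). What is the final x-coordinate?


After transform 1:
x1 = cos(42)*0.5 - sin(42)*2.7 + -2.3 = -3.7351
y1 = sin(42)*0.5 + cos(42)*2.7 + 2.0 = 4.3411
After transform 2:
x2 = cos(50)*-3.7351 - sin(50)*4.3411 + -2.0
= -7.7263


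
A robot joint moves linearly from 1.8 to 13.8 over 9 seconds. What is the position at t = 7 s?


s = t/T = 7/9 = 0.7778
p(t) = p0 + (pf-p0)*s
= 1.8 + (13.8 - 1.8) * 0.7778
= 11.1333


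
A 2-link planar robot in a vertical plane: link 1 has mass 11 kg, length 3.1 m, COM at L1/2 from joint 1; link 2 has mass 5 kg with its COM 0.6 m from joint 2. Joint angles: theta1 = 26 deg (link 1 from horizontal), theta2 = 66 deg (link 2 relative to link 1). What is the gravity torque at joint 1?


Horizontal distance from joint 1 to link-1 COM:
  x_c1 = (L1/2)*cos(t1) = 1.55 * 0.8988 = 1.3931 m
Horizontal distance from joint 1 to link-2 COM:
  x_c2 = L1*cos(t1) + Lc2*cos(t1+t2)
       = 3.1*0.8988 + 0.6*-0.0349 = 2.7653 m
tau1 = m1*g*x_c1 + m2*g*x_c2
     = 11*9.81*1.3931 + 5*9.81*2.7653
     = 150.3327 + 135.639
     = 285.9718 Nm


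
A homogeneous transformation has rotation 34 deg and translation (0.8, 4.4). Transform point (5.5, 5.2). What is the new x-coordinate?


x' = cos(theta)*px - sin(theta)*py + tx
= 0.829*5.5 - 0.5592*5.2 + 0.8
= 2.4519
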